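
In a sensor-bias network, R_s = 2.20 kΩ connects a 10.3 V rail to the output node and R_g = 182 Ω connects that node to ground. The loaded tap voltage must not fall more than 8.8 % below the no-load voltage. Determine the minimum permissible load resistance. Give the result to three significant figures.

R_L(min) ≈ 1.74 kΩ

Output resistance R_th = R_s‖R_g = (2200 × 182)/2382 = 168.1 Ω.
The fractional drop is R_th/(R_th + R_L); requiring this ≤ 0.0880 gives R_L ≥ R_th(1/0.0880 − 1) = 168.1 × 10.36 = 1.74 kΩ.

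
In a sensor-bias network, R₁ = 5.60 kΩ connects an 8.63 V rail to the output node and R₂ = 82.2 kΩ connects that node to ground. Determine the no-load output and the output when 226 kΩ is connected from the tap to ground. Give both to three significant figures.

Open-circuit: V = 8.63 × 82.2/(5.60 + 82.2) = 8.08 V.
With the load, R₂ becomes R₂‖R_L = 60.28 kΩ, so V = 8.63 × 60.28/65.88 = 7.90 V.

Unloaded: 8.08 V; loaded: 7.90 V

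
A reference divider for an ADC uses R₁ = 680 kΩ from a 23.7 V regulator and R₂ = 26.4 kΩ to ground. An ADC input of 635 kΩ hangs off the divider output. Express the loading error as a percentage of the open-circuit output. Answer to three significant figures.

The divider's output (Thévenin) resistance is R₁‖R₂ = 25.41 kΩ.
Fractional drop under load = R_th/(R_th + R_L) = 25.41 / (25.41 + 635) = 0.03848.
So the output falls by 3.85 %.

3.85 %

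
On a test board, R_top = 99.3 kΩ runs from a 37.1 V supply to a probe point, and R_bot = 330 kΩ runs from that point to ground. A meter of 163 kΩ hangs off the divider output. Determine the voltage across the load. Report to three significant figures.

The load sits in parallel with R_bot: R_bot‖R_L = (330 × 163) / (330 + 163) = 109.1 kΩ.
V_out = 37.1 × 109.1 / (99.3 + 109.1) = 37.1 × 109.1/208.4 = 19.4 V.

V_out ≈ 19.4 V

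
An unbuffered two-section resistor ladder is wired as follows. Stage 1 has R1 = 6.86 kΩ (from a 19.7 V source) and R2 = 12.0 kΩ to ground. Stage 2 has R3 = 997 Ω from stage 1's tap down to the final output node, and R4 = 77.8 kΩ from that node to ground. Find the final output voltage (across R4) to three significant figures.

V_out ≈ 11.7 V

Stage 2 presents R3+R4 = 78800 Ω as a load on stage 1's tap.
Stage 1's lower leg becomes R2‖(R3+R4) = 10410 Ω, so V_mid = 19.7 × 10410/17270 = 11.88 V.
Stage 2 is itself unloaded: V_out = V_mid × R4/(R3+R4) = 11.88 × 77800/78800 = 11.7 V.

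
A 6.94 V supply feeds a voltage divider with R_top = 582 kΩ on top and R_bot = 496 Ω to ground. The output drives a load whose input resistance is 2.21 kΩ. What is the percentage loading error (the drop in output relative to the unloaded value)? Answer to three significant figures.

Unloaded V = 6.94 × 496/582500 = 0.005909 V.
Loaded: R_bot‖R_L = 405.1 Ω, giving V = 6.94 × 405.1/582400 = 0.004827 V.
Drop = (0.005909 − 0.004827) / 0.005909 = 18.3 %.

18.3 %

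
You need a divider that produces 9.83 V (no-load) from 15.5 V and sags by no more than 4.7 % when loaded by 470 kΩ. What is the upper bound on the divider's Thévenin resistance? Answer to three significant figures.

Loading drop = R_th/(R_th + R_L) ≤ 0.0470, so R_th ≤ R_L · ε/(1−ε) = 470 kΩ × 0.0470/0.9530 = 23.2 kΩ.

R_th ≤ 23.2 kΩ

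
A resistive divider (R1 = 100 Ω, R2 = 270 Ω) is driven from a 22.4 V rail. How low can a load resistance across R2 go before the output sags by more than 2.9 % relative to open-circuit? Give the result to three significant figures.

R_L(min) ≈ 2.44 kΩ

Output resistance R_th = R1‖R2 = (100 × 270)/370.0 = 72.97 Ω.
The fractional drop is R_th/(R_th + R_L); requiring this ≤ 0.0290 gives R_L ≥ R_th(1/0.0290 − 1) = 72.97 × 33.48 = 2.44 kΩ.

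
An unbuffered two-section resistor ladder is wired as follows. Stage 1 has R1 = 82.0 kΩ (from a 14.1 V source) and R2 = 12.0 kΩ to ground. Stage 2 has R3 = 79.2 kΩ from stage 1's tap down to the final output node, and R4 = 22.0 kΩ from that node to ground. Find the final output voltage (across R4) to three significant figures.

Stage 2 presents R3+R4 = 101.2 kΩ as a load on stage 1's tap.
Stage 1's lower leg becomes R2‖(R3+R4) = 10.73 kΩ, so V_mid = 14.1 × 10.73/92.73 = 1.631 V.
Stage 2 is itself unloaded: V_out = V_mid × R4/(R3+R4) = 1.631 × 22.0/101.2 = 0.355 V.

V_out ≈ 0.355 V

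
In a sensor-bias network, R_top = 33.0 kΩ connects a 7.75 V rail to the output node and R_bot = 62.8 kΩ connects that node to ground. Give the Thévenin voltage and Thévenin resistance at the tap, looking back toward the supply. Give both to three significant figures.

V_th is the open-circuit tap voltage: 7.75 × 62.8/(33.0 + 62.8) = 5.08 V.
With the supply zeroed, R_top and R_bot appear in parallel from the tap: R_th = R_top‖R_bot = (33.0 × 62.8)/95.80 = 21.6 kΩ.

V_th = 5.08 V, R_th = 21.6 kΩ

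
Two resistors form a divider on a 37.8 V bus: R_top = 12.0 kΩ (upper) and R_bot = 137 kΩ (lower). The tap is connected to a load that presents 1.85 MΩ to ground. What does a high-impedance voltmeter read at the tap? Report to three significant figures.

V_out ≈ 34.5 V

The load sits in parallel with R_bot: R_bot‖R_L = (137 × 1850) / (137 + 1850) = 127.6 kΩ.
V_out = 37.8 × 127.6 / (12.0 + 127.6) = 37.8 × 127.6/139.6 = 34.5 V.
(Unloaded it would have been 34.8 V.)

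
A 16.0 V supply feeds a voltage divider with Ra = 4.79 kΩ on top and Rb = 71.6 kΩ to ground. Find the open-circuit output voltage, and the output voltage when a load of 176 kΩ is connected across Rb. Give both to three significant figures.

Unloaded: 15.0 V; loaded: 14.6 V

Open-circuit: V = 16.0 × 71.6/(4.79 + 71.6) = 15.0 V.
With the load, Rb becomes Rb‖R_L = 50.89 kΩ, so V = 16.0 × 50.89/55.68 = 14.6 V.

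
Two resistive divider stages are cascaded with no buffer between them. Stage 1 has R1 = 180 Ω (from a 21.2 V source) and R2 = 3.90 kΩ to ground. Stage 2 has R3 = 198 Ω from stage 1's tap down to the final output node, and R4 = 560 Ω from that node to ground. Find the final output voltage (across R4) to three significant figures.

V_out ≈ 12.2 V

Stage 2 presents R3+R4 = 758.0 Ω as a load on stage 1's tap.
Stage 1's lower leg becomes R2‖(R3+R4) = 634.7 Ω, so V_mid = 21.2 × 634.7/814.7 = 16.52 V.
Stage 2 is itself unloaded: V_out = V_mid × R4/(R3+R4) = 16.52 × 560/758.0 = 12.2 V.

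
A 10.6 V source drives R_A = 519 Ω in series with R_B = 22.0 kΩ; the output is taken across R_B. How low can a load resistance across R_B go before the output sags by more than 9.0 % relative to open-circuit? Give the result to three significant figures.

Output resistance R_th = R_A‖R_B = (519 × 22000)/22520 = 507.0 Ω.
The fractional drop is R_th/(R_th + R_L); requiring this ≤ 0.0900 gives R_L ≥ R_th(1/0.0900 − 1) = 507.0 × 10.11 = 5.13 kΩ.

R_L(min) ≈ 5.13 kΩ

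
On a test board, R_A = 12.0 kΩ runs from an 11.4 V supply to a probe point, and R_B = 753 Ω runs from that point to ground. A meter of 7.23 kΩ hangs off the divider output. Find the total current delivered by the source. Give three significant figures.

I ≈ 0.899 mA

R_B‖R_L = 682.0 Ω, so the source sees R_A + R_B‖R_L = 12680 Ω.
I = 11.4 V / 12680 Ω = 0.899 mA.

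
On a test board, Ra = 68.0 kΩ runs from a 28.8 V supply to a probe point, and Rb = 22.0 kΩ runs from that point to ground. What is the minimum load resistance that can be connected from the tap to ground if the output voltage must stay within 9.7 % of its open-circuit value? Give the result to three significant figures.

R_L(min) ≈ 155 kΩ

Output resistance R_th = Ra‖Rb = (68.0 × 22.0)/90.00 = 16.62 kΩ.
The fractional drop is R_th/(R_th + R_L); requiring this ≤ 0.0970 gives R_L ≥ R_th(1/0.0970 − 1) = 16.62 × 9.309 = 155 kΩ.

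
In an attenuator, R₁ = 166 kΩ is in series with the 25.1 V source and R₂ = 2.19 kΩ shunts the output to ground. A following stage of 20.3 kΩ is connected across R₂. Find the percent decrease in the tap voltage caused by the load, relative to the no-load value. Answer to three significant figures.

Unloaded V = 25.1 × 2.19/168.2 = 0.32683 V.
Loaded: R₂‖R_L = 1.977 kΩ, giving V = 25.1 × 1.977/168.0 = 0.29538 V.
Drop = (0.32683 − 0.29538) / 0.32683 = 9.62 %.

9.62 %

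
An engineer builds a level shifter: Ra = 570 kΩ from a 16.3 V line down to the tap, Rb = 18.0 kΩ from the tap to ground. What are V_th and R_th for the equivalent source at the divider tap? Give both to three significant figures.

V_th is the open-circuit tap voltage: 16.3 × 18.0/(570 + 18.0) = 0.499 V.
With the supply zeroed, Ra and Rb appear in parallel from the tap: R_th = Ra‖Rb = (570 × 18.0)/588.0 = 17.4 kΩ.

V_th = 0.499 V, R_th = 17.4 kΩ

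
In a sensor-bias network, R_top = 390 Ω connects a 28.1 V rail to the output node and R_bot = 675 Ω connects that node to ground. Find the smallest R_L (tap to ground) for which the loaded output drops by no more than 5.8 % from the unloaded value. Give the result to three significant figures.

Output resistance R_th = R_top‖R_bot = (390 × 675)/1065 = 247.2 Ω.
The fractional drop is R_th/(R_th + R_L); requiring this ≤ 0.0580 gives R_L ≥ R_th(1/0.0580 − 1) = 247.2 × 16.24 = 4.01 kΩ.

R_L(min) ≈ 4.01 kΩ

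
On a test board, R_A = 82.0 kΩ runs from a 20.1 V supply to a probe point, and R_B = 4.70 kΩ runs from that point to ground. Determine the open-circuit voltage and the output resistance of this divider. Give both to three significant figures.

V_th = 1.09 V, R_th = 4.45 kΩ

V_th is the open-circuit tap voltage: 20.1 × 4.70/(82.0 + 4.70) = 1.09 V.
With the supply zeroed, R_A and R_B appear in parallel from the tap: R_th = R_A‖R_B = (82.0 × 4.70)/86.70 = 4.45 kΩ.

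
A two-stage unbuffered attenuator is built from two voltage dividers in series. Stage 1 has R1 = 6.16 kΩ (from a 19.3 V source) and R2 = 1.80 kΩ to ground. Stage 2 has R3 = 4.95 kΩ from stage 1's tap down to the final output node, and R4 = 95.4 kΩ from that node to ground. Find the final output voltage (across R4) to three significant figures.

V_out ≈ 4.09 V

Stage 2 presents R3+R4 = 100.3 kΩ as a load on stage 1's tap.
Stage 1's lower leg becomes R2‖(R3+R4) = 1.768 kΩ, so V_mid = 19.3 × 1.768/7.928 = 4.305 V.
Stage 2 is itself unloaded: V_out = V_mid × R4/(R3+R4) = 4.305 × 95.4/100.3 = 4.09 V.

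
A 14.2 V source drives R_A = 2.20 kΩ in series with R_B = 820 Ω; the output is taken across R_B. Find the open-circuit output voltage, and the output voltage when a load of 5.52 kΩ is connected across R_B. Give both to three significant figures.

Open-circuit: V = 14.2 × 820/(2200 + 820) = 3.86 V.
With the load, R_B becomes R_B‖R_L = 713.9 Ω, so V = 14.2 × 713.9/2914 = 3.48 V.

Unloaded: 3.86 V; loaded: 3.48 V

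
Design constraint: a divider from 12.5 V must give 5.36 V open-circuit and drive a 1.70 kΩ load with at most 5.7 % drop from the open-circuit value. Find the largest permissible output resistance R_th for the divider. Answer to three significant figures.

Loading drop = R_th/(R_th + R_L) ≤ 0.0570, so R_th ≤ R_L · ε/(1−ε) = 1.70 kΩ × 0.0570/0.9430 = 103 Ω.
(Any R1, R2 with R2/(R1+R2) = 0.429 and R1‖R2 ≤ 103 Ω will meet the spec.)

R_th ≤ 103 Ω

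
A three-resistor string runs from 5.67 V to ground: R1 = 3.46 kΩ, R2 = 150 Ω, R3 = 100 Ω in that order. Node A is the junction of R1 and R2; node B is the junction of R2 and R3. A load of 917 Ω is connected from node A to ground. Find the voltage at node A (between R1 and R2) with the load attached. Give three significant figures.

V ≈ 0.305 V

Below node A the series string R2+R3 = 250.0 Ω sits in parallel with the 917 Ω load: 196.4 Ω.
V_A = 5.67 × 196.4/(3460 + 196.4) = 0.305 V.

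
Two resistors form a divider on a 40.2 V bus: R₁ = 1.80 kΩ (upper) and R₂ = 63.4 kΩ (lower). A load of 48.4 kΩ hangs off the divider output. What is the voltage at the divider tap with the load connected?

V_out ≈ 37.7 V

The load sits in parallel with R₂: R₂‖R_L = (63.4 × 48.4) / (63.4 + 48.4) = 27.45 kΩ.
V_out = 40.2 × 27.45 / (1.80 + 27.45) = 40.2 × 27.45/29.25 = 37.7 V.
(Unloaded it would have been 39.1 V.)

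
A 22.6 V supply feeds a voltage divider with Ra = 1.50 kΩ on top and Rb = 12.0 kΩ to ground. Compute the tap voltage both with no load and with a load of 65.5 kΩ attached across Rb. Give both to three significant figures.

Unloaded: 20.1 V; loaded: 19.7 V

Open-circuit: V = 22.6 × 12.0/(1.50 + 12.0) = 20.1 V.
With the load, Rb becomes Rb‖R_L = 10.14 kΩ, so V = 22.6 × 10.14/11.64 = 19.7 V.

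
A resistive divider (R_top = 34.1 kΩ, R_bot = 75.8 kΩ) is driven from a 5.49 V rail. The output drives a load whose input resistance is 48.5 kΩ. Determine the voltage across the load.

V_out ≈ 2.55 V

The load sits in parallel with R_bot: R_bot‖R_L = (75.8 × 48.5) / (75.8 + 48.5) = 29.58 kΩ.
V_out = 5.49 × 29.58 / (34.1 + 29.58) = 5.49 × 29.58/63.68 = 2.55 V.
(Unloaded it would have been 3.79 V.)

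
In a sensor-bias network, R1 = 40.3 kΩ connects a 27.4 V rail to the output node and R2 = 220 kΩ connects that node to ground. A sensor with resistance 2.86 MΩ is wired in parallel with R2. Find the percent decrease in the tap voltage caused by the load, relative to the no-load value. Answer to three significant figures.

1.18 %

The divider's output (Thévenin) resistance is R1‖R2 = 34.06 kΩ.
Fractional drop under load = R_th/(R_th + R_L) = 34.06 / (34.06 + 2860) = 0.01177.
So the output falls by 1.18 %.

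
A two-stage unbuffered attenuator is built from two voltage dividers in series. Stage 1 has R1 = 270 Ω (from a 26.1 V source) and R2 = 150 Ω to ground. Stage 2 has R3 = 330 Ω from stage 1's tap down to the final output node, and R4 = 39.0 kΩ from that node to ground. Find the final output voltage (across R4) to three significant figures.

V_out ≈ 9.22 V

Stage 2 presents R3+R4 = 39330 Ω as a load on stage 1's tap.
Stage 1's lower leg becomes R2‖(R3+R4) = 149.4 Ω, so V_mid = 26.1 × 149.4/419.4 = 9.299 V.
Stage 2 is itself unloaded: V_out = V_mid × R4/(R3+R4) = 9.299 × 39000/39330 = 9.22 V.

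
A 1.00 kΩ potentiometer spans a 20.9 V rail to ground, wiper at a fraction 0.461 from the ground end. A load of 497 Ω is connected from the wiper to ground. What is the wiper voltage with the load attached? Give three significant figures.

V ≈ 6.42 V

The wiper splits the pot into (1−α)R = 539.0 Ω above and αR = 461.0 Ω below.
Lower section ‖ load = 239.2 Ω.
V_wiper = 20.9 × 239.2/(539.0 + 239.2) = 6.42 V.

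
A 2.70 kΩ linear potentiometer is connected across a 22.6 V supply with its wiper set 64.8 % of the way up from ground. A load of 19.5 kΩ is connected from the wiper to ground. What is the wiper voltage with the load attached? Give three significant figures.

V ≈ 14.2 V

The wiper splits the pot into (1−α)R = 950.4 Ω above and αR = 1750 Ω below.
Lower section ‖ load = 1606 Ω.
V_wiper = 22.6 × 1606/(950.4 + 1606) = 14.2 V.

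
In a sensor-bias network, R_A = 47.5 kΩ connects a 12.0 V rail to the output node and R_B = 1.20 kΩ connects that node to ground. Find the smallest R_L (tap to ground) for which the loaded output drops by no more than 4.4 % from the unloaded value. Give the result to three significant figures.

Output resistance R_th = R_A‖R_B = (47.5 × 1.20)/48.70 = 1.170 kΩ.
The fractional drop is R_th/(R_th + R_L); requiring this ≤ 0.0440 gives R_L ≥ R_th(1/0.0440 − 1) = 1.170 × 21.73 = 25.4 kΩ.

R_L(min) ≈ 25.4 kΩ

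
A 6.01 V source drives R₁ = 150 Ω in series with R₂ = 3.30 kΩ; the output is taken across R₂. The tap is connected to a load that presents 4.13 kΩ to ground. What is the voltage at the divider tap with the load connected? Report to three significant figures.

The load sits in parallel with R₂: R₂‖R_L = (3300 × 4130) / (3300 + 4130) = 1834 Ω.
V_out = 6.01 × 1834 / (150 + 1834) = 6.01 × 1834/1984 = 5.56 V.
(Unloaded it would have been 5.75 V.)

V_out ≈ 5.56 V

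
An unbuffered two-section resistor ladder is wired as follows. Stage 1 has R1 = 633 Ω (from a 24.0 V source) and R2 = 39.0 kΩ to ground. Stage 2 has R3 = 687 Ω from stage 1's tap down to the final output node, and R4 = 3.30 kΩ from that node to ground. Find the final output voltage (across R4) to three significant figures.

V_out ≈ 16.9 V

Stage 2 presents R3+R4 = 3987 Ω as a load on stage 1's tap.
Stage 1's lower leg becomes R2‖(R3+R4) = 3617 Ω, so V_mid = 24.0 × 3617/4250 = 20.43 V.
Stage 2 is itself unloaded: V_out = V_mid × R4/(R3+R4) = 20.43 × 3300/3987 = 16.9 V.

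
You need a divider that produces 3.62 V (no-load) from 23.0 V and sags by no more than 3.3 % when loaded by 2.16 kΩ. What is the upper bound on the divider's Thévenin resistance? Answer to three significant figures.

R_th ≤ 73.7 Ω

Loading drop = R_th/(R_th + R_L) ≤ 0.0330, so R_th ≤ R_L · ε/(1−ε) = 2.16 kΩ × 0.0330/0.9670 = 73.7 Ω.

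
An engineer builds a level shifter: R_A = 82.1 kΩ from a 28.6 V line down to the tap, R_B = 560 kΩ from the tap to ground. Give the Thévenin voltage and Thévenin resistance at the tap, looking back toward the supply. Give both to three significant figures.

V_th = 24.9 V, R_th = 71.6 kΩ

V_th is the open-circuit tap voltage: 28.6 × 560/(82.1 + 560) = 24.9 V.
With the supply zeroed, R_A and R_B appear in parallel from the tap: R_th = R_A‖R_B = (82.1 × 560)/642.1 = 71.6 kΩ.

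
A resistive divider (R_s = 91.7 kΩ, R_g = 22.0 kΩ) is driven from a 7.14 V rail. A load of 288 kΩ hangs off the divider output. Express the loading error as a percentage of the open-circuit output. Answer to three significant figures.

5.80 %

The divider's output (Thévenin) resistance is R_s‖R_g = 17.74 kΩ.
Fractional drop under load = R_th/(R_th + R_L) = 17.74 / (17.74 + 288) = 0.05803.
So the output falls by 5.80 %.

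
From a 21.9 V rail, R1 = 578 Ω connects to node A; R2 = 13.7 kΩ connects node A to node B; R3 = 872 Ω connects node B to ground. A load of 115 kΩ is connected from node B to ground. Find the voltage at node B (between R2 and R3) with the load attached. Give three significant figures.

V ≈ 1.25 V

At node B, R3 is in parallel with the load: R3‖R_L = 865.4 Ω.
Below node A the resistance is R2 + (R3‖R_L) = 14570 Ω, so V_A = 21.9 × 14570/15140 = 21.06 V.
Then V_B = V_A × (R3‖R_L)/(R2 + R3‖R_L) = 21.06 × 865.4/14570 = 1.25 V.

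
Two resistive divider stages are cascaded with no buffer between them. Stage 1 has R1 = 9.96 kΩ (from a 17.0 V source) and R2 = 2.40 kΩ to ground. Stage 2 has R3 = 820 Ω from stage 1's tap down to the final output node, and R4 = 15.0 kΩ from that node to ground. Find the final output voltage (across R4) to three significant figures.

Stage 2 presents R3+R4 = 15820 Ω as a load on stage 1's tap.
Stage 1's lower leg becomes R2‖(R3+R4) = 2084 Ω, so V_mid = 17.0 × 2084/12040 = 2.941 V.
Stage 2 is itself unloaded: V_out = V_mid × R4/(R3+R4) = 2.941 × 15000/15820 = 2.79 V.

V_out ≈ 2.79 V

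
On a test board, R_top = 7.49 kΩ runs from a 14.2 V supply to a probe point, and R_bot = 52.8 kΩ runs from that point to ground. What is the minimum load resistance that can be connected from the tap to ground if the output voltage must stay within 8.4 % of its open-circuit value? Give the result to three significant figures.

R_L(min) ≈ 71.5 kΩ

Output resistance R_th = R_top‖R_bot = (7.49 × 52.8)/60.29 = 6.559 kΩ.
The fractional drop is R_th/(R_th + R_L); requiring this ≤ 0.0840 gives R_L ≥ R_th(1/0.0840 − 1) = 6.559 × 10.90 = 71.5 kΩ.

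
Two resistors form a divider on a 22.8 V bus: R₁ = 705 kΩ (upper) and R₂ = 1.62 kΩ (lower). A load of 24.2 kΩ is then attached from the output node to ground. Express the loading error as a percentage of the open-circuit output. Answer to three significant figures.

The divider's output (Thévenin) resistance is R₁‖R₂ = 1.616 kΩ.
Fractional drop under load = R_th/(R_th + R_L) = 1.616 / (1.616 + 24.2) = 0.06261.
So the output falls by 6.26 %.

6.26 %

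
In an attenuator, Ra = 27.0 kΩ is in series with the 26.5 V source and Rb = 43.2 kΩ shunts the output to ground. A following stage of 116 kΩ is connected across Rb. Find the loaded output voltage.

V_out ≈ 14.3 V

The load sits in parallel with Rb: Rb‖R_L = (43.2 × 116) / (43.2 + 116) = 31.48 kΩ.
V_out = 26.5 × 31.48 / (27.0 + 31.48) = 26.5 × 31.48/58.48 = 14.3 V.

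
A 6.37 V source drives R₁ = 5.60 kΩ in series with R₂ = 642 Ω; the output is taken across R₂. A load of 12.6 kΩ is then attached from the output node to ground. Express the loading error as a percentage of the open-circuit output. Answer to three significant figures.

The divider's output (Thévenin) resistance is R₁‖R₂ = 576.0 Ω.
Fractional drop under load = R_th/(R_th + R_L) = 576.0 / (576.0 + 12600) = 0.04371.
So the output falls by 4.37 %.

4.37 %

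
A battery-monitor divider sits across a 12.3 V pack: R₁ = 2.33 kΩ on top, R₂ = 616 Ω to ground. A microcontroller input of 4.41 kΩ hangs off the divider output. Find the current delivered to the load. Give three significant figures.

I_L ≈ 0.525 mA

R₂‖R_L = 540.5 Ω; V_out = 12.3 × 540.5/2871 = 2.316 V.
I_L = V_out / R_L = 2.316 / 4.41 kΩ = 0.525 mA.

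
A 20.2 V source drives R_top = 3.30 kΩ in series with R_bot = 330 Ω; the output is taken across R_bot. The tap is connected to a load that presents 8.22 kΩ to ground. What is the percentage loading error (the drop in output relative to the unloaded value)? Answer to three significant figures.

3.52 %

The divider's output (Thévenin) resistance is R_top‖R_bot = 300.0 Ω.
Fractional drop under load = R_th/(R_th + R_L) = 300.0 / (300.0 + 8220) = 0.03521.
So the output falls by 3.52 %.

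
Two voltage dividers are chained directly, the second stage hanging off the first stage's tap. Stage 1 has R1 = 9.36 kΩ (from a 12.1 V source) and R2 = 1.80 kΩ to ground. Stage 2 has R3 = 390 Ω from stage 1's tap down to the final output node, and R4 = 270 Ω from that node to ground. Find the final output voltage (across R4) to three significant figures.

Stage 2 presents R3+R4 = 660.0 Ω as a load on stage 1's tap.
Stage 1's lower leg becomes R2‖(R3+R4) = 482.9 Ω, so V_mid = 12.1 × 482.9/9843 = 0.5937 V.
Stage 2 is itself unloaded: V_out = V_mid × R4/(R3+R4) = 0.5937 × 270/660.0 = 0.243 V.

V_out ≈ 0.243 V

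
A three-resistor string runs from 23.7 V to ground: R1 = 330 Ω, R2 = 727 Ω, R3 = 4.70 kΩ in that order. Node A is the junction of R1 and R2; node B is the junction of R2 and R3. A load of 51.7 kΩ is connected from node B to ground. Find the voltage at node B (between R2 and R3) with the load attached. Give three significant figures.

V ≈ 19.0 V

At node B, R3 is in parallel with the load: R3‖R_L = 4308 Ω.
Below node A the resistance is R2 + (R3‖R_L) = 5035 Ω, so V_A = 23.7 × 5035/5365 = 22.24 V.
Then V_B = V_A × (R3‖R_L)/(R2 + R3‖R_L) = 22.24 × 4308/5035 = 19.0 V.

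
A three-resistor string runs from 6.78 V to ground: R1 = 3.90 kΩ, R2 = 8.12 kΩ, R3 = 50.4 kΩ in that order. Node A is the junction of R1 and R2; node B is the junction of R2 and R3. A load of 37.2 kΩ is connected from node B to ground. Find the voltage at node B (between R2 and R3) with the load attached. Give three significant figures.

At node B, R3 is in parallel with the load: R3‖R_L = 21.40 kΩ.
Below node A the resistance is R2 + (R3‖R_L) = 29.52 kΩ, so V_A = 6.78 × 29.52/33.42 = 5.989 V.
Then V_B = V_A × (R3‖R_L)/(R2 + R3‖R_L) = 5.989 × 21.40/29.52 = 4.34 V.

V ≈ 4.34 V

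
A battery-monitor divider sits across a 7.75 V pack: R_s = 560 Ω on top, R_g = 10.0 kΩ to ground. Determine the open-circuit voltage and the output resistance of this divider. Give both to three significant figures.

V_th is the open-circuit tap voltage: 7.75 × 10000/(560 + 10000) = 7.34 V.
With the supply zeroed, R_s and R_g appear in parallel from the tap: R_th = R_s‖R_g = (560 × 10000)/10560 = 530 Ω.

V_th = 7.34 V, R_th = 530 Ω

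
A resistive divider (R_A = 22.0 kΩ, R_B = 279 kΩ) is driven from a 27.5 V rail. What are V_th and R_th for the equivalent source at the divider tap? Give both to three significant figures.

V_th is the open-circuit tap voltage: 27.5 × 279/(22.0 + 279) = 25.5 V.
With the supply zeroed, R_A and R_B appear in parallel from the tap: R_th = R_A‖R_B = (22.0 × 279)/301.0 = 20.4 kΩ.

V_th = 25.5 V, R_th = 20.4 kΩ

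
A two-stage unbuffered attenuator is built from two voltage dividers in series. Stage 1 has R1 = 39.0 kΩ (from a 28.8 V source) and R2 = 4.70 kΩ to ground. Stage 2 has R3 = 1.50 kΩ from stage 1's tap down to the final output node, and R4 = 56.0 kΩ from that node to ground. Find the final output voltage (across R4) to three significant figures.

V_out ≈ 2.81 V

Stage 2 presents R3+R4 = 57.50 kΩ as a load on stage 1's tap.
Stage 1's lower leg becomes R2‖(R3+R4) = 4.345 kΩ, so V_mid = 28.8 × 4.345/43.34 = 2.887 V.
Stage 2 is itself unloaded: V_out = V_mid × R4/(R3+R4) = 2.887 × 56.0/57.50 = 2.81 V.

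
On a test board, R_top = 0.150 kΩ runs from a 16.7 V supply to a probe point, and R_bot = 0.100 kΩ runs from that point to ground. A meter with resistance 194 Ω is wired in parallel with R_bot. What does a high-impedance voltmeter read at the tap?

The load sits in parallel with R_bot: R_bot‖R_L = (100 × 194) / (100 + 194) = 65.99 Ω.
V_out = 16.7 × 65.99 / (150 + 65.99) = 16.7 × 65.99/216.0 = 5.10 V.

V_out ≈ 5.10 V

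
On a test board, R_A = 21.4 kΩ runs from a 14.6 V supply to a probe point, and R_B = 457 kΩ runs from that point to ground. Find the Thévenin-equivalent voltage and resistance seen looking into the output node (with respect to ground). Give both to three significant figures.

V_th = 13.9 V, R_th = 20.4 kΩ

V_th is the open-circuit tap voltage: 14.6 × 457/(21.4 + 457) = 13.9 V.
With the supply zeroed, R_A and R_B appear in parallel from the tap: R_th = R_A‖R_B = (21.4 × 457)/478.4 = 20.4 kΩ.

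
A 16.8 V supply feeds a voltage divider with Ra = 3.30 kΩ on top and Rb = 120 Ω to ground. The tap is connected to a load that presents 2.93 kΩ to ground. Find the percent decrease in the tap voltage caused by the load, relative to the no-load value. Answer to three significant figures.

3.80 %

The divider's output (Thévenin) resistance is Ra‖Rb = 115.8 Ω.
Fractional drop under load = R_th/(R_th + R_L) = 115.8 / (115.8 + 2930) = 0.03802.
So the output falls by 3.80 %.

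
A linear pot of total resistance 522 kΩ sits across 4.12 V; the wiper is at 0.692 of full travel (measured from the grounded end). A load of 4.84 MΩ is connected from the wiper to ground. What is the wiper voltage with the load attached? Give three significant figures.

V ≈ 2.79 V

The wiper splits the pot into (1−α)R = 160.8 kΩ above and αR = 361.2 kΩ below.
Lower section ‖ load = 336.1 kΩ.
V_wiper = 4.12 × 336.1/(160.8 + 336.1) = 2.79 V.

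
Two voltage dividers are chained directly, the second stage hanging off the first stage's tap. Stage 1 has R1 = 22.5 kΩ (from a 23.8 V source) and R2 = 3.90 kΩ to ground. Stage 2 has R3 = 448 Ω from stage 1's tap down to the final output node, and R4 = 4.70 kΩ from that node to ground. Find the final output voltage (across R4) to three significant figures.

V_out ≈ 1.95 V

Stage 2 presents R3+R4 = 5148 Ω as a load on stage 1's tap.
Stage 1's lower leg becomes R2‖(R3+R4) = 2219 Ω, so V_mid = 23.8 × 2219/24720 = 2.136 V.
Stage 2 is itself unloaded: V_out = V_mid × R4/(R3+R4) = 2.136 × 4700/5148 = 1.95 V.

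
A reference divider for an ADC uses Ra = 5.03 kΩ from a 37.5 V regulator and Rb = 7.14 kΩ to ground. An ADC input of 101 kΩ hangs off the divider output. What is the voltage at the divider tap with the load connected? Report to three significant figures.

V_out ≈ 21.4 V

The load sits in parallel with Rb: Rb‖R_L = (7.14 × 101) / (7.14 + 101) = 6.669 kΩ.
V_out = 37.5 × 6.669 / (5.03 + 6.669) = 37.5 × 6.669/11.70 = 21.4 V.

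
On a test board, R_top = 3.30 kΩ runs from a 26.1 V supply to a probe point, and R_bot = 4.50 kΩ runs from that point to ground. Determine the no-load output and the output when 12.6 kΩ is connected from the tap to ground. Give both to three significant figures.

Unloaded: 15.1 V; loaded: 13.1 V

Open-circuit: V = 26.1 × 4.50/(3.30 + 4.50) = 15.1 V.
With the load, R_bot becomes R_bot‖R_L = 3.316 kΩ, so V = 26.1 × 3.316/6.616 = 13.1 V.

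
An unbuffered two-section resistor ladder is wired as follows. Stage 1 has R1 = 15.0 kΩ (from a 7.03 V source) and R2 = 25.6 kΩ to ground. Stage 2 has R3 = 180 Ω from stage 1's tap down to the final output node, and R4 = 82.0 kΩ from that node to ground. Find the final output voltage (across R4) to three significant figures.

V_out ≈ 3.97 V

Stage 2 presents R3+R4 = 82180 Ω as a load on stage 1's tap.
Stage 1's lower leg becomes R2‖(R3+R4) = 19520 Ω, so V_mid = 7.03 × 19520/34520 = 3.975 V.
Stage 2 is itself unloaded: V_out = V_mid × R4/(R3+R4) = 3.975 × 82000/82180 = 3.97 V.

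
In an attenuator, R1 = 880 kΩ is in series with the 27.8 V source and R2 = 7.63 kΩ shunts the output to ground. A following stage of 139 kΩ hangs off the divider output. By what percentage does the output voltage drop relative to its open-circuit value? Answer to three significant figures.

The divider's output (Thévenin) resistance is R1‖R2 = 7.564 kΩ.
Fractional drop under load = R_th/(R_th + R_L) = 7.564 / (7.564 + 139) = 0.05161.
So the output falls by 5.16 %.

5.16 %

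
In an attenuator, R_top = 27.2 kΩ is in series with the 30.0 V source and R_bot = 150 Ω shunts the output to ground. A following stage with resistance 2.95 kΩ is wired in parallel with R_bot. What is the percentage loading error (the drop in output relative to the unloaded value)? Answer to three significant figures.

The divider's output (Thévenin) resistance is R_top‖R_bot = 149.2 Ω.
Fractional drop under load = R_th/(R_th + R_L) = 149.2 / (149.2 + 2950) = 0.04813.
So the output falls by 4.81 %.

4.81 %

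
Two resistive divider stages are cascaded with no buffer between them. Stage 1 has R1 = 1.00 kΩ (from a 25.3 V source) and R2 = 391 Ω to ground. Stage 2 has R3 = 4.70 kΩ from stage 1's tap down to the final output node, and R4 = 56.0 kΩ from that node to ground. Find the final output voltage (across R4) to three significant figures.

Stage 2 presents R3+R4 = 60700 Ω as a load on stage 1's tap.
Stage 1's lower leg becomes R2‖(R3+R4) = 388.5 Ω, so V_mid = 25.3 × 388.5/1388 = 7.079 V.
Stage 2 is itself unloaded: V_out = V_mid × R4/(R3+R4) = 7.079 × 56000/60700 = 6.53 V.

V_out ≈ 6.53 V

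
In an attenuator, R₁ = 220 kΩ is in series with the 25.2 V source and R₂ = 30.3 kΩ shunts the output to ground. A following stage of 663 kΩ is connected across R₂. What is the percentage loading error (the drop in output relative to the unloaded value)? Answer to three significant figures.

The divider's output (Thévenin) resistance is R₁‖R₂ = 26.63 kΩ.
Fractional drop under load = R_th/(R_th + R_L) = 26.63 / (26.63 + 663) = 0.03862.
So the output falls by 3.86 %.

3.86 %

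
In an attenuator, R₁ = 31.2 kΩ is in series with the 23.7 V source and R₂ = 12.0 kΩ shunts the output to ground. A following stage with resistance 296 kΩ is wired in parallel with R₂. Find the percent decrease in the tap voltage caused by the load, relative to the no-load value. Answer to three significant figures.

The divider's output (Thévenin) resistance is R₁‖R₂ = 8.667 kΩ.
Fractional drop under load = R_th/(R_th + R_L) = 8.667 / (8.667 + 296) = 0.02845.
So the output falls by 2.84 %.

2.84 %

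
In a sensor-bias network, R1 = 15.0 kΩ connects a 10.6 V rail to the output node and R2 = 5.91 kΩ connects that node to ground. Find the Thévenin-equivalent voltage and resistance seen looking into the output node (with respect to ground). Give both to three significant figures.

V_th is the open-circuit tap voltage: 10.6 × 5.91/(15.0 + 5.91) = 3.00 V.
With the supply zeroed, R1 and R2 appear in parallel from the tap: R_th = R1‖R2 = (15.0 × 5.91)/20.91 = 4.24 kΩ.

V_th = 3.00 V, R_th = 4.24 kΩ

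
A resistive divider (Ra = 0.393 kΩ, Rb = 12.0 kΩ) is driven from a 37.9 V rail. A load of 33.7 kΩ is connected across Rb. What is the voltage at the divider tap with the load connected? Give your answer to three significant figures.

The load sits in parallel with Rb: Rb‖R_L = (12000 × 33700) / (12000 + 33700) = 8849 Ω.
V_out = 37.9 × 8849 / (393 + 8849) = 37.9 × 8849/9242 = 36.3 V.
(Unloaded it would have been 36.7 V.)

V_out ≈ 36.3 V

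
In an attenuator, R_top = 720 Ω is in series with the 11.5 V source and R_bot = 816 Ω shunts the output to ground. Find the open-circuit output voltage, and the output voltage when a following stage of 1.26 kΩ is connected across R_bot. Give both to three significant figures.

Open-circuit: V = 11.5 × 816/(720 + 816) = 6.11 V.
With the load, R_bot becomes R_bot‖R_L = 495.3 Ω, so V = 11.5 × 495.3/1215 = 4.69 V.

Unloaded: 6.11 V; loaded: 4.69 V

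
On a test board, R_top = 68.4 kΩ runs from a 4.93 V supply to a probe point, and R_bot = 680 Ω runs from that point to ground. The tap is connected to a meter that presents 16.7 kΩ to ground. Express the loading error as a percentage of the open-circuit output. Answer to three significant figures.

The divider's output (Thévenin) resistance is R_top‖R_bot = 673.3 Ω.
Fractional drop under load = R_th/(R_th + R_L) = 673.3 / (673.3 + 16700) = 0.03876.
So the output falls by 3.88 %.

3.88 %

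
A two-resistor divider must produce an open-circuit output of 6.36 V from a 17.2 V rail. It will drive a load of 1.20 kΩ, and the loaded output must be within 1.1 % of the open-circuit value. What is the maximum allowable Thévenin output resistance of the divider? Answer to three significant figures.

Loading drop = R_th/(R_th + R_L) ≤ 0.0110, so R_th ≤ R_L · ε/(1−ε) = 1.20 kΩ × 0.0110/0.9890 = 13.3 Ω.
(Any R1, R2 with R2/(R1+R2) = 0.370 and R1‖R2 ≤ 13.3 Ω will meet the spec.)

R_th ≤ 13.3 Ω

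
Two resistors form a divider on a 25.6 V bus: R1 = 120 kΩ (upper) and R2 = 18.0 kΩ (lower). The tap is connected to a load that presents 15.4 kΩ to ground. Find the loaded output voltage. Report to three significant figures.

The load sits in parallel with R2: R2‖R_L = (18.0 × 15.4) / (18.0 + 15.4) = 8.299 kΩ.
V_out = 25.6 × 8.299 / (120 + 8.299) = 25.6 × 8.299/128.3 = 1.66 V.
(Unloaded it would have been 3.34 V.)

V_out ≈ 1.66 V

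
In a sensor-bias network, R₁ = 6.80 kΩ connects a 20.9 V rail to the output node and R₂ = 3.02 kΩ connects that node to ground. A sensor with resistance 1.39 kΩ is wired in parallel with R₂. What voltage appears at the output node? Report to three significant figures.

V_out ≈ 2.57 V

The load sits in parallel with R₂: R₂‖R_L = (3.02 × 1.39) / (3.02 + 1.39) = 0.9519 kΩ.
V_out = 20.9 × 0.9519 / (6.80 + 0.9519) = 20.9 × 0.9519/7.752 = 2.57 V.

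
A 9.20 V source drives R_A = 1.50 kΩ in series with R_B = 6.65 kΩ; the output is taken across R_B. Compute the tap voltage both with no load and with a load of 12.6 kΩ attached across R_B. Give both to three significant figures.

Open-circuit: V = 9.20 × 6.65/(1.50 + 6.65) = 7.51 V.
With the load, R_B becomes R_B‖R_L = 4.353 kΩ, so V = 9.20 × 4.353/5.853 = 6.84 V.

Unloaded: 7.51 V; loaded: 6.84 V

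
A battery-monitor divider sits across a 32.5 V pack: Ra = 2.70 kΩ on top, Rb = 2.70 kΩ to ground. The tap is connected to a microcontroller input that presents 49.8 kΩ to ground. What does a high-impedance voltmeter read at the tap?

V_out ≈ 15.8 V

The load sits in parallel with Rb: Rb‖R_L = (2.70 × 49.8) / (2.70 + 49.8) = 2.561 kΩ.
V_out = 32.5 × 2.561 / (2.70 + 2.561) = 32.5 × 2.561/5.261 = 15.8 V.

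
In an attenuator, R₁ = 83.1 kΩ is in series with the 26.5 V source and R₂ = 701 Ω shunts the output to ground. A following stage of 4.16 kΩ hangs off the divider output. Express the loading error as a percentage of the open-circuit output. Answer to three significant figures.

The divider's output (Thévenin) resistance is R₁‖R₂ = 695.1 Ω.
Fractional drop under load = R_th/(R_th + R_L) = 695.1 / (695.1 + 4160) = 0.1432.
So the output falls by 14.3 %.

14.3 %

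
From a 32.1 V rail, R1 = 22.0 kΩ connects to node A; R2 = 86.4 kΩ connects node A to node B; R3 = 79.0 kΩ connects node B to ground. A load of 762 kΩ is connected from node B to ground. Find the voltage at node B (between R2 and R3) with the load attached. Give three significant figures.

V ≈ 12.8 V

At node B, R3 is in parallel with the load: R3‖R_L = 71.58 kΩ.
Below node A the resistance is R2 + (R3‖R_L) = 158.0 kΩ, so V_A = 32.1 × 158.0/180.0 = 28.18 V.
Then V_B = V_A × (R3‖R_L)/(R2 + R3‖R_L) = 28.18 × 71.58/158.0 = 12.8 V.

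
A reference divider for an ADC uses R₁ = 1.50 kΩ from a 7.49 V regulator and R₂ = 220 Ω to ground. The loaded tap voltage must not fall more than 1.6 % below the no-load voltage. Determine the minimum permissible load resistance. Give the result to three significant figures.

R_L(min) ≈ 11.8 kΩ

Output resistance R_th = R₁‖R₂ = (1500 × 220)/1720 = 191.9 Ω.
The fractional drop is R_th/(R_th + R_L); requiring this ≤ 0.0160 gives R_L ≥ R_th(1/0.0160 − 1) = 191.9 × 61.50 = 11.8 kΩ.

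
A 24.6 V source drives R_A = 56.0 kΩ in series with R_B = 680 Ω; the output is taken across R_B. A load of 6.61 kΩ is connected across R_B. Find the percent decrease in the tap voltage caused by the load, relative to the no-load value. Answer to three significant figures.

The divider's output (Thévenin) resistance is R_A‖R_B = 671.8 Ω.
Fractional drop under load = R_th/(R_th + R_L) = 671.8 / (671.8 + 6610) = 0.09226.
So the output falls by 9.23 %.

9.23 %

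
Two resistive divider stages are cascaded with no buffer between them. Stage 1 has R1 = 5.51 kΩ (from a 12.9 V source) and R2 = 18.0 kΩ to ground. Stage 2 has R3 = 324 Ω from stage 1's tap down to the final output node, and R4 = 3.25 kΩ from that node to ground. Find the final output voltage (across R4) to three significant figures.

Stage 2 presents R3+R4 = 3574 Ω as a load on stage 1's tap.
Stage 1's lower leg becomes R2‖(R3+R4) = 2982 Ω, so V_mid = 12.9 × 2982/8492 = 4.530 V.
Stage 2 is itself unloaded: V_out = V_mid × R4/(R3+R4) = 4.530 × 3250/3574 = 4.12 V.

V_out ≈ 4.12 V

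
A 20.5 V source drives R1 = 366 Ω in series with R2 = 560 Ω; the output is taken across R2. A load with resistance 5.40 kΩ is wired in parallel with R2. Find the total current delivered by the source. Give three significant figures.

R2‖R_L = 507.4 Ω, so the source sees R1 + R2‖R_L = 873.4 Ω.
I = 20.5 V / 873.4 Ω = 23.5 mA.

I ≈ 23.5 mA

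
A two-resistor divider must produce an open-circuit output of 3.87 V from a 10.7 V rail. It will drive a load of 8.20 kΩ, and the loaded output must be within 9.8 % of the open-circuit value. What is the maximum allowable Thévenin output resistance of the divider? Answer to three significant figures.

Loading drop = R_th/(R_th + R_L) ≤ 0.0980, so R_th ≤ R_L · ε/(1−ε) = 8.20 kΩ × 0.0980/0.9020 = 891 Ω.
(Any R1, R2 with R2/(R1+R2) = 0.362 and R1‖R2 ≤ 891 Ω will meet the spec.)

R_th ≤ 891 Ω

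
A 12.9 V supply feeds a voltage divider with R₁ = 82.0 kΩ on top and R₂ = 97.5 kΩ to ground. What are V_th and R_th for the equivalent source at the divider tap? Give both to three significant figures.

V_th = 7.01 V, R_th = 44.5 kΩ

V_th is the open-circuit tap voltage: 12.9 × 97.5/(82.0 + 97.5) = 7.01 V.
With the supply zeroed, R₁ and R₂ appear in parallel from the tap: R_th = R₁‖R₂ = (82.0 × 97.5)/179.5 = 44.5 kΩ.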